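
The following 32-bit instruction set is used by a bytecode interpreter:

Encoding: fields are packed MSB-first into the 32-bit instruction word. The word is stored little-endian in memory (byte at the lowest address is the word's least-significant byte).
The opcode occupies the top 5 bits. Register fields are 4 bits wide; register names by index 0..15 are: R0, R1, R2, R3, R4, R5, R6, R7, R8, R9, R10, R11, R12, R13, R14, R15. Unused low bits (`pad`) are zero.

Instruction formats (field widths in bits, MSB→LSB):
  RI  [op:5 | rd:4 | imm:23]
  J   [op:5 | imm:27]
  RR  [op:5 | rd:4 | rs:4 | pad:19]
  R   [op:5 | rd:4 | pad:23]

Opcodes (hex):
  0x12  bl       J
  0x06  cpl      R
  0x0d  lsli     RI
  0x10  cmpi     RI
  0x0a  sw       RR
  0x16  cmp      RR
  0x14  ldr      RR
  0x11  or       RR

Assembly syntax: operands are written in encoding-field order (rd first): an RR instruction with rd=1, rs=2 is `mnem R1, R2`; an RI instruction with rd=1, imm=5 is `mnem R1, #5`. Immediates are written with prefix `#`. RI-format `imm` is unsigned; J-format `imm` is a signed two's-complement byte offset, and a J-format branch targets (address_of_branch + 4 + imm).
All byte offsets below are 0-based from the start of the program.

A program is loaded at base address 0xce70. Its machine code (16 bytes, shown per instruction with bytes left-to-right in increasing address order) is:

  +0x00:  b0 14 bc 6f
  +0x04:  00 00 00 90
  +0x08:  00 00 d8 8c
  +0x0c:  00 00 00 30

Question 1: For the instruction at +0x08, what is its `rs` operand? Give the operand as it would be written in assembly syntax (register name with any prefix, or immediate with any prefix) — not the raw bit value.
R11

@+08  little-endian(00 00 d8 8c) = 0x8cd80000
  opcode bits[31:27]=0x11: or/RR
  rd@[26:23]=0x9 ⇒ R9
  rs@[22:19]=0xb ⇒ R11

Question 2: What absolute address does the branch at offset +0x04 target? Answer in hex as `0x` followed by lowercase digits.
0xce78

off 0x04: read 00 00 00 90 as little → 0x90000000
  top 5b → 0x12 → bl [J]
  imm@[26:0]=0x0 ⇒ #0
  target = base 0xce70 + off 0x04 + 4 + imm 0 = 0xce78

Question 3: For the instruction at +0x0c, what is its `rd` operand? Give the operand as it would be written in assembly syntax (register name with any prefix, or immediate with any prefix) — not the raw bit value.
[0c] 00 00 00 30 → 0x30000000
  opcode bits[31:27]=0x6: cpl/R
  rd@[26:23]=0x0 ⇒ R0

R0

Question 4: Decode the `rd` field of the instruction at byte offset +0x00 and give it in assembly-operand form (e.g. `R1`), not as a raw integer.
[00] b0 14 bc 6f → 0x6fbc14b0
  top 5b → 0xd → lsli [RI]
  rd: (w>>23)&0xf=0xf → R15
  imm: (w>>0)&0x7fffff=0x3c14b0 → #3937456

R15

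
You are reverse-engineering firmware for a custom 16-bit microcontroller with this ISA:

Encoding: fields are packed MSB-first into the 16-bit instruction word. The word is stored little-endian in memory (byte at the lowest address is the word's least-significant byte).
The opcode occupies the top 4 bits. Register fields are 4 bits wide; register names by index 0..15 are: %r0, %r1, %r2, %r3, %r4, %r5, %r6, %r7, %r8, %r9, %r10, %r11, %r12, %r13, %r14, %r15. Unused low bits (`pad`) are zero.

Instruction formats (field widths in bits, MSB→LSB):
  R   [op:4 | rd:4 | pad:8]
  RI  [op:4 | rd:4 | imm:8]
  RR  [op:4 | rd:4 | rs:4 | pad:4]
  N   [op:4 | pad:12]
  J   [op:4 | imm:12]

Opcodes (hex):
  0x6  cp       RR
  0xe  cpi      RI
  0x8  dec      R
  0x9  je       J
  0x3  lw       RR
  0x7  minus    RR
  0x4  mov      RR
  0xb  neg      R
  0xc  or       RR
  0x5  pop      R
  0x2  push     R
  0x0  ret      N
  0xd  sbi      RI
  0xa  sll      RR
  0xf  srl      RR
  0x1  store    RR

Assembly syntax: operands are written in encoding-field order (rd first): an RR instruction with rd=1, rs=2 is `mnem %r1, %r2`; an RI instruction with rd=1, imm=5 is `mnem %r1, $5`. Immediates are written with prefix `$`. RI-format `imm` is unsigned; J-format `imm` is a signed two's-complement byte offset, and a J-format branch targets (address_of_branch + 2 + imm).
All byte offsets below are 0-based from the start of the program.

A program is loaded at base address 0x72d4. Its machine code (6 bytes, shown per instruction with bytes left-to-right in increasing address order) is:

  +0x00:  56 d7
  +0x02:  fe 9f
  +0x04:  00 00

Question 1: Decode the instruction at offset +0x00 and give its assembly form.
sbi %r7, $86

[00] 56 d7 → 0xd756
  opcode bits[15:12]=0xd: sbi/RI
  rd@[11:8]=0x7 ⇒ %r7
  imm@[7:0]=0x56 ⇒ $86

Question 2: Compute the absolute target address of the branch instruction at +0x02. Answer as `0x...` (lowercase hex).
0x72d6

[02] fe 9f → 0x9ffe
  top 4b → 0x9 → je [J]
  imm: (w>>0)&0xfff=0xffe (s12→-2) → $-2
  target = base 0x72d4 + off 0x02 + 2 + imm -2 = 0x72d6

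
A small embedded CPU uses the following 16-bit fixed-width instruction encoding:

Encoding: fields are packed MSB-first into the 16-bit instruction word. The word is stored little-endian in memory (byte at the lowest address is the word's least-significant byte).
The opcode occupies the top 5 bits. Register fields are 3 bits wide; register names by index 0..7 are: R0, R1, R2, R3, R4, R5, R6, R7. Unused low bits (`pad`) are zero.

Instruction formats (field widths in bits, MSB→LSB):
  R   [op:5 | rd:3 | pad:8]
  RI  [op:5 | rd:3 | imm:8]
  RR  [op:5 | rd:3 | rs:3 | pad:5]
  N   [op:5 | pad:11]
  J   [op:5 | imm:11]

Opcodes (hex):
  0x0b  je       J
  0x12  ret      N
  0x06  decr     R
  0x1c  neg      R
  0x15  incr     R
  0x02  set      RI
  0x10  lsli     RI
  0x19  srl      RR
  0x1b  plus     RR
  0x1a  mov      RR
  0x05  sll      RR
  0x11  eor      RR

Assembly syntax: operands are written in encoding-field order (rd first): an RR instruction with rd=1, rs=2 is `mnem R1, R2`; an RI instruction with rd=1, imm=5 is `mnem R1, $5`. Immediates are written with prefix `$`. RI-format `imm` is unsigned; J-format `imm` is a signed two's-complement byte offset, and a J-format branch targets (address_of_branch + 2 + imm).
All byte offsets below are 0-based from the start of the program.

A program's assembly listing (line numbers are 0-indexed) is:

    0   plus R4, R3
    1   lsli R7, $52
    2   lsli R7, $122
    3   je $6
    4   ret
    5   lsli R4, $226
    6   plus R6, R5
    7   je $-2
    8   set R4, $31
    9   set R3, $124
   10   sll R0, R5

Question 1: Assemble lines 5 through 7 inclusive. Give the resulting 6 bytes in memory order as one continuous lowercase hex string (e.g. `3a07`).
line 5 (lsli): pack op=0x10:5|rd=4:3|imm=226:8 = 0x84e2; little→ e2 84
line 6 (plus): pack op=0x1b:5|rd=6:3|rs=5:3|pad=0:5 = 0xdea0; little→ a0 de
line 7 (je): pack op=0xb:5|imm=-2:11 = 0x5ffe; little→ fe 5f

e284a0defe5f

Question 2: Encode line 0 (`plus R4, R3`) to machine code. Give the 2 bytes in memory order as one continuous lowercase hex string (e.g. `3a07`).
60dc

L0: plus op=0x1b:5|rd=4:3|rs=3:3|pad=0:5 ⇒ 0xdc60 ⇒ little 60 dc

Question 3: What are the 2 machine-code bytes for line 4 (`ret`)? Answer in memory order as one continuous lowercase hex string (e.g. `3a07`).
0090

4. ret fields op=0x12:5|pad=0:11 → word 9000h → 00 90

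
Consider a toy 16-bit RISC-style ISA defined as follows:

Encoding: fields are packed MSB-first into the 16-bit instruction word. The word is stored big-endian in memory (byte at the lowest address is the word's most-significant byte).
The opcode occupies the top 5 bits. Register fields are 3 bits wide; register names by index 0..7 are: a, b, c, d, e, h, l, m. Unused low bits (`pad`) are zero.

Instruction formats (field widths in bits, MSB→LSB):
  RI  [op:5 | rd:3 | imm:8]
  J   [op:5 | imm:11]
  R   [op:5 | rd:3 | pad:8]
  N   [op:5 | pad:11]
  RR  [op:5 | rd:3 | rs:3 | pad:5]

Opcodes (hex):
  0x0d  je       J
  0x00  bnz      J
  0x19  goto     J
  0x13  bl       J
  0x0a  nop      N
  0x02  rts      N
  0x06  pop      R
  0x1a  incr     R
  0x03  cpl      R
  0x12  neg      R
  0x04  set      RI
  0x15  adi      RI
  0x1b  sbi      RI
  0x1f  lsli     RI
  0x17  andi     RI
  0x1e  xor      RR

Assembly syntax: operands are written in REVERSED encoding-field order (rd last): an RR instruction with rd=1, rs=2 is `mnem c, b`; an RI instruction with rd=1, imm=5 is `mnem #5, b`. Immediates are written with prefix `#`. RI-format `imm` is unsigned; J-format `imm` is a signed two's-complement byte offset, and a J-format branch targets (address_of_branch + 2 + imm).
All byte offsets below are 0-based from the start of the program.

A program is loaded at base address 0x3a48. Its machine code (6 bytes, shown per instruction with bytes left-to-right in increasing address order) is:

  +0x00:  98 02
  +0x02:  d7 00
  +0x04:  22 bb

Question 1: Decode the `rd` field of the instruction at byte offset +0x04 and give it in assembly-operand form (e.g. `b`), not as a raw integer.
[04] 22 bb → 0x22bb
  opcode bits[15:11]=0x4: set/RI
  rd@[10:8]=0x2 ⇒ c
  imm@[7:0]=0xbb ⇒ #187

c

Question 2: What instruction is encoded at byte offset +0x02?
incr m

+0x02: d7 00 ⇒ word 0xd700 (big)
  top 5b → 0x1a → incr [R]
  rd: (w>>8)&0x7=0x7 → m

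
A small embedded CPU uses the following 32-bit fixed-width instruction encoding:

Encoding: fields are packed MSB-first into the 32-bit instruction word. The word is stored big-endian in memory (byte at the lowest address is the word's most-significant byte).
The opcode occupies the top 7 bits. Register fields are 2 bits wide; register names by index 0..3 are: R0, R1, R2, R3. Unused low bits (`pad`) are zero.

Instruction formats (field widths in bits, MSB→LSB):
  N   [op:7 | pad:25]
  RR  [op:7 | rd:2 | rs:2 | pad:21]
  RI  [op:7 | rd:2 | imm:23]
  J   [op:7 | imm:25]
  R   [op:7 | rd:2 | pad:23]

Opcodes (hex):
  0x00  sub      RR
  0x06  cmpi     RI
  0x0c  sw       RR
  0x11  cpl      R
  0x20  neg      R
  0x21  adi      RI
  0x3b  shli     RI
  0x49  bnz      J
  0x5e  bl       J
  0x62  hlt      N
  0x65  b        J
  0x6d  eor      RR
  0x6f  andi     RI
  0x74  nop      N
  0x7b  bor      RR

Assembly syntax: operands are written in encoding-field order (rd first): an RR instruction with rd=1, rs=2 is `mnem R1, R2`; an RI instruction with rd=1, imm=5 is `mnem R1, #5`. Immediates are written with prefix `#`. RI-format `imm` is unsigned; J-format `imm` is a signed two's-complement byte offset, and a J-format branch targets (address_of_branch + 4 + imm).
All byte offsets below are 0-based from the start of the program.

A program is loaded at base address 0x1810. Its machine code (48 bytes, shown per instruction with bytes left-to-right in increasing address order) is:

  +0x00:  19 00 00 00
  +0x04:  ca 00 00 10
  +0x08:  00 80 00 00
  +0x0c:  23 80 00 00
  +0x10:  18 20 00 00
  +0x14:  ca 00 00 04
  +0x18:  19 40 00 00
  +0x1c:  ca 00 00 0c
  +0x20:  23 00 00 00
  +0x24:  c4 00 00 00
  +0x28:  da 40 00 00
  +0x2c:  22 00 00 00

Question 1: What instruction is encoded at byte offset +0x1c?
b #12

off 0x1c: read ca 00 00 0c as big → 0xca00000c
  top 7b → 0x65 → b [J]
  imm: (w>>0)&0x1ffffff=0xc → #12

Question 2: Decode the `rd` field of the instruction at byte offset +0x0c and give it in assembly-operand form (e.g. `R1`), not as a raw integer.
R3

[0c] 23 80 00 00 → 0x23800000
  top 7b → 0x11 → cpl [R]
  [24:23] rd=3 = R3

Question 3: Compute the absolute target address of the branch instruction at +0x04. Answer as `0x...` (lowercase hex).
[04] ca 00 00 10 → 0xca000010
  opcode bits[31:25]=0x65: b/J
  imm@[24:0]=0x10 ⇒ #16
  target = base 0x1810 + off 0x04 + 4 + imm 16 = 0x1828

0x1828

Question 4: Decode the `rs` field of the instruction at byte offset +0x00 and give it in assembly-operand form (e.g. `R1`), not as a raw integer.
@+00  big-endian(19 00 00 00) = 0x19000000
  op=0x19000000>>25=0xc ⇒ sw (RR)
  [24:23] rd=2 = R2
  [22:21] rs=0 = R0

R0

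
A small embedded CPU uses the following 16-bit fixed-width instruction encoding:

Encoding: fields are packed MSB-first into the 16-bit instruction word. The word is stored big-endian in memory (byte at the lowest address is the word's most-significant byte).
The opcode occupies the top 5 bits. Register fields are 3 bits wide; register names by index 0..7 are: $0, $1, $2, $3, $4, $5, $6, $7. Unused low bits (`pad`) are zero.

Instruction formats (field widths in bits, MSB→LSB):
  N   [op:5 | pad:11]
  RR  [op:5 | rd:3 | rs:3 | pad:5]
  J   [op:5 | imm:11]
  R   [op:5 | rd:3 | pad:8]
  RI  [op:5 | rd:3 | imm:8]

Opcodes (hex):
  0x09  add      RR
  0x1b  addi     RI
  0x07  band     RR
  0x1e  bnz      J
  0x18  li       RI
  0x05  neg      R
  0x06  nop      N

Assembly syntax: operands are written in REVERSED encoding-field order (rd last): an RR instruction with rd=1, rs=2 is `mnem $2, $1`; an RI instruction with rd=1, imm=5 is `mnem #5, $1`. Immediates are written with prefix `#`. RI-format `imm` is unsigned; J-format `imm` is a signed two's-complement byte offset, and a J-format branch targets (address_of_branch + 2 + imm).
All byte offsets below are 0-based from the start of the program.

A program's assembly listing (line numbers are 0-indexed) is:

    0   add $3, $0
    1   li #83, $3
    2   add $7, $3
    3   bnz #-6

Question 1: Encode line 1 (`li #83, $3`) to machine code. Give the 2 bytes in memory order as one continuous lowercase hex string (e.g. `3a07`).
line 1 (li): pack op=0x18:5|rd=3:3|imm=83:8 = 0xc353; big→ c3 53

c353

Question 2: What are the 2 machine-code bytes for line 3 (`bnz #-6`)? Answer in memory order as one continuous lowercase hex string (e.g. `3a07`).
line 3 (bnz): pack op=0x1e:5|imm=-6:11 = 0xf7fa; big→ f7 fa

f7fa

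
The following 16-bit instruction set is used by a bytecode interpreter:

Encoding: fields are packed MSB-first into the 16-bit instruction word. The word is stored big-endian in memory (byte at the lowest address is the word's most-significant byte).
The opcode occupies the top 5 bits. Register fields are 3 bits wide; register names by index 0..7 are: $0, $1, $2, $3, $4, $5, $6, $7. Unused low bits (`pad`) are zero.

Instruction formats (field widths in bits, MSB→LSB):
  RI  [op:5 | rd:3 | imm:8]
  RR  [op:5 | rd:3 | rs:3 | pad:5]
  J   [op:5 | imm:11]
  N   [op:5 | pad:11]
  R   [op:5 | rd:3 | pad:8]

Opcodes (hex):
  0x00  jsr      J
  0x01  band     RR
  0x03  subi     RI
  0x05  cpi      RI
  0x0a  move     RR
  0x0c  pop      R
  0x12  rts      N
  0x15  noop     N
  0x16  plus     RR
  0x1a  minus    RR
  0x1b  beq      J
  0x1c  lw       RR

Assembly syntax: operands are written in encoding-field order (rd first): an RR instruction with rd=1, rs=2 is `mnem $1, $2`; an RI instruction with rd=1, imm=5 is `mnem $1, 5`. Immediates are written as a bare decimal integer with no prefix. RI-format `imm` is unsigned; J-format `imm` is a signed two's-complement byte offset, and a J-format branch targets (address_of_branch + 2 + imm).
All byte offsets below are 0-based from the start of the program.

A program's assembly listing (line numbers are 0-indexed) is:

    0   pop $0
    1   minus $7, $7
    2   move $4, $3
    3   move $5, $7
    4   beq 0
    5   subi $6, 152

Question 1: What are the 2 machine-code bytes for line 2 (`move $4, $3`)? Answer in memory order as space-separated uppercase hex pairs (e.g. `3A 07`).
L2: move op=0xa:5|rd=4:3|rs=3:3|pad=0:5 ⇒ 0x5460 ⇒ big 54 60

54 60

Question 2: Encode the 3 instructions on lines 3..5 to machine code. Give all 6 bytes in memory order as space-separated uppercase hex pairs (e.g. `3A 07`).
3. move fields op=0xa:5|rd=5:3|rs=7:3|pad=0:5 → word 55e0h → 55 e0
4. beq fields op=0x1b:5|imm=0:11 → word d800h → d8 00
5. subi fields op=0x3:5|rd=6:3|imm=152:8 → word 1e98h → 1e 98

55 E0 D8 00 1E 98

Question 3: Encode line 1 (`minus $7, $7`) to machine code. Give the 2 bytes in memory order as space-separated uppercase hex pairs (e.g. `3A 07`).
D7 E0

L1: minus op=0x1a:5|rd=7:3|rs=7:3|pad=0:5 ⇒ 0xd7e0 ⇒ big d7 e0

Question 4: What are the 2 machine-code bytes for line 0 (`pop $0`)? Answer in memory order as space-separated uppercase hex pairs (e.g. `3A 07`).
60 00

L0: pop op=0xc:5|rd=0:3|pad=0:8 ⇒ 0x6000 ⇒ big 60 00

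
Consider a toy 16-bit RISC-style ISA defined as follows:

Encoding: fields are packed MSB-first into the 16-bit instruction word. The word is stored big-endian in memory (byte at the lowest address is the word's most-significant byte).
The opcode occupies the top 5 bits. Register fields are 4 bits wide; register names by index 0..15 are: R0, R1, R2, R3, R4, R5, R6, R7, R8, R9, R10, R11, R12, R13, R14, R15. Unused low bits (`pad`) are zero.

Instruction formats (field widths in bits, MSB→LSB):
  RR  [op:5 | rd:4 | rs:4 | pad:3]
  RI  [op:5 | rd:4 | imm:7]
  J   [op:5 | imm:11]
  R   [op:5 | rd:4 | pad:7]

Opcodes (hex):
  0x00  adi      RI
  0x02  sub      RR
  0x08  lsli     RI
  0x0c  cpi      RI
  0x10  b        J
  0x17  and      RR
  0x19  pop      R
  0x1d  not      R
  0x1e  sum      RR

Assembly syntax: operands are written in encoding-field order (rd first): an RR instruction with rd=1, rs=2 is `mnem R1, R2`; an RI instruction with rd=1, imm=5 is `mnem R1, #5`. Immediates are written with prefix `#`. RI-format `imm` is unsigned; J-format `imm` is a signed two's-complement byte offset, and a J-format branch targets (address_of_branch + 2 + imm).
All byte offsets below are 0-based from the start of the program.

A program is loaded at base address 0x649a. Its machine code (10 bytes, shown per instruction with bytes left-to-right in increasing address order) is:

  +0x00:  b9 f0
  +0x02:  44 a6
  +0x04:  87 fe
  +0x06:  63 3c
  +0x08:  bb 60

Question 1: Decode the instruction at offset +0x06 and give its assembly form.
@+06  big-endian(63 3c) = 0x633c
  opcode bits[15:11]=0xc: cpi/RI
  rd@[10:7]=0x6 ⇒ R6
  imm@[6:0]=0x3c ⇒ #60

cpi R6, #60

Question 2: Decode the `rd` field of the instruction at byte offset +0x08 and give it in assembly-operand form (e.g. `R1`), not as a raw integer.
@+08  big-endian(bb 60) = 0xbb60
  opcode bits[15:11]=0x17: and/RR
  rd@[10:7]=0x6 ⇒ R6
  rs@[6:3]=0xc ⇒ R12

R6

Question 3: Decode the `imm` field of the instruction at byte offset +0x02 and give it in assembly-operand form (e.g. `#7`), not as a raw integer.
[02] 44 a6 → 0x44a6
  op=0x44a6>>11=0x8 ⇒ lsli (RI)
  [10:7] rd=9 = R9
  [6:0] imm=38 = #38

#38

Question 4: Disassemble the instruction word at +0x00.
[00] b9 f0 → 0xb9f0
  top 5b → 0x17 → and [RR]
  rd@[10:7]=0x3 ⇒ R3
  rs@[6:3]=0xe ⇒ R14

and R3, R14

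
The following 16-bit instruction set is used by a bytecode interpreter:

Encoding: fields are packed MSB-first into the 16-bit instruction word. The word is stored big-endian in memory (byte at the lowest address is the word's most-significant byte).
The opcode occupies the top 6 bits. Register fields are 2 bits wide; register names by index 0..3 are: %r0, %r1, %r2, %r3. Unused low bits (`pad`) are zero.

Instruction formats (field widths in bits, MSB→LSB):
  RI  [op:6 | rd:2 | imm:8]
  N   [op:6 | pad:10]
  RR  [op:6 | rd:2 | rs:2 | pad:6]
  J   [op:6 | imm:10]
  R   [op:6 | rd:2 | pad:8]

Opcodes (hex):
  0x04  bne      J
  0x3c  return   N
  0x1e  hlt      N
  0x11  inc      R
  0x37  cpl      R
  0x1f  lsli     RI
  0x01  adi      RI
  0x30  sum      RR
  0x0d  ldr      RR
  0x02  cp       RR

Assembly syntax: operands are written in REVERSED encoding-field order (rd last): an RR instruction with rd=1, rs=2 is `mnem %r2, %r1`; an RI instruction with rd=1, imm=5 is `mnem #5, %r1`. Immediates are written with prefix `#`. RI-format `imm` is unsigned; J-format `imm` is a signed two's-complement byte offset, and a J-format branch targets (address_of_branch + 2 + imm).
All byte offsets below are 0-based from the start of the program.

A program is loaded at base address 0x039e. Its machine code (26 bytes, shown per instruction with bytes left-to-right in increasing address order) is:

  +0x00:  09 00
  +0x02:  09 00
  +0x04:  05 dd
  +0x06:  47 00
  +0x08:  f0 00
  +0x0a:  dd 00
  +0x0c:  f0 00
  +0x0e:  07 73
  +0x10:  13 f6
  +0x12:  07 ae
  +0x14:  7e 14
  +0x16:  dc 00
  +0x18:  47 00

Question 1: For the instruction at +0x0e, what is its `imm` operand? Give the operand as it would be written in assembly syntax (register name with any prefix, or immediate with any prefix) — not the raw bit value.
off 0x0e: read 07 73 as big → 0x0773
  opcode bits[15:10]=0x1: adi/RI
  rd@[9:8]=0x3 ⇒ %r3
  imm@[7:0]=0x73 ⇒ #115

#115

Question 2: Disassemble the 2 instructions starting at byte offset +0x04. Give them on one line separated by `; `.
adi #221, %r1; inc %r3

+0x04: 05 dd ⇒ word 0x05dd (big)
  top 6b → 0x1 → adi [RI]
  rd@[9:8]=0x1 ⇒ %r1
  imm@[7:0]=0xdd ⇒ #221
+0x06: 47 00 ⇒ word 0x4700 (big)
  top 6b → 0x11 → inc [R]
  rd@[9:8]=0x3 ⇒ %r3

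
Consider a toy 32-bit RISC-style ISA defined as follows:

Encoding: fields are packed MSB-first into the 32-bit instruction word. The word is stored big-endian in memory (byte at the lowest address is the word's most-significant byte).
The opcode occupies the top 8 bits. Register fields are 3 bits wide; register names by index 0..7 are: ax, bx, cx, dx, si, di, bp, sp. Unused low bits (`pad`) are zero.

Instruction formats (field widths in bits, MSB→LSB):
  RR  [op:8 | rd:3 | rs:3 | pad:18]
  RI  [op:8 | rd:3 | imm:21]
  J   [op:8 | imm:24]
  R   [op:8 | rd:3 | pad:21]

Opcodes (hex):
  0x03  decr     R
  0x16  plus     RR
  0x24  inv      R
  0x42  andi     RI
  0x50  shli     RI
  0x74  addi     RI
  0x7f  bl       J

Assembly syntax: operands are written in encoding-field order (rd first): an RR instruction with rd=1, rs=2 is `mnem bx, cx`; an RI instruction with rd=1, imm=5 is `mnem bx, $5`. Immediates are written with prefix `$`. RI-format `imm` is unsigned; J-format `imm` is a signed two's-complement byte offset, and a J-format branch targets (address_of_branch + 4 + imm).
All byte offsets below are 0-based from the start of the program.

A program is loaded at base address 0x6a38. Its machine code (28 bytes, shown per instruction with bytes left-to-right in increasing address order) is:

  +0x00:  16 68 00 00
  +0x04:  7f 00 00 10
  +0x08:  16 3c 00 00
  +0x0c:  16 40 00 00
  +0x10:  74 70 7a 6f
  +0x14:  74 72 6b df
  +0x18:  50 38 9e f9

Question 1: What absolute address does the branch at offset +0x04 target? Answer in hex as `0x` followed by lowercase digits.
0x6a50

[04] 7f 00 00 10 → 0x7f000010
  top 8b → 0x7f → bl [J]
  [23:0] imm=16 = $16
  target = base 0x6a38 + off 0x04 + 4 + imm 16 = 0x6a50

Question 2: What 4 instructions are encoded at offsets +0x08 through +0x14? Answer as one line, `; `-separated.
plus bx, sp; plus cx, ax; addi dx, $1079919; addi dx, $1207263

@+08  big-endian(16 3c 00 00) = 0x163c0000
  op=0x163c0000>>24=0x16 ⇒ plus (RR)
  [23:21] rd=1 = bx
  [20:18] rs=7 = sp
@+0c  big-endian(16 40 00 00) = 0x16400000
  op=0x16400000>>24=0x16 ⇒ plus (RR)
  [23:21] rd=2 = cx
  [20:18] rs=0 = ax
@+10  big-endian(74 70 7a 6f) = 0x74707a6f
  op=0x74707a6f>>24=0x74 ⇒ addi (RI)
  [23:21] rd=3 = dx
  [20:0] imm=1079919 = $1079919
@+14  big-endian(74 72 6b df) = 0x74726bdf
  op=0x74726bdf>>24=0x74 ⇒ addi (RI)
  [23:21] rd=3 = dx
  [20:0] imm=1207263 = $1207263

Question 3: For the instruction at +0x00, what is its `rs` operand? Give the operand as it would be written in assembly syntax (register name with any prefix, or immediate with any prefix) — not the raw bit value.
off 0x00: read 16 68 00 00 as big → 0x16680000
  top 8b → 0x16 → plus [RR]
  [23:21] rd=3 = dx
  [20:18] rs=2 = cx

cx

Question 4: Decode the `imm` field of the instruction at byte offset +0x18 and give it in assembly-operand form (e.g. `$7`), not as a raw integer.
+0x18: 50 38 9e f9 ⇒ word 0x50389ef9 (big)
  top 8b → 0x50 → shli [RI]
  [23:21] rd=1 = bx
  [20:0] imm=1613561 = $1613561

$1613561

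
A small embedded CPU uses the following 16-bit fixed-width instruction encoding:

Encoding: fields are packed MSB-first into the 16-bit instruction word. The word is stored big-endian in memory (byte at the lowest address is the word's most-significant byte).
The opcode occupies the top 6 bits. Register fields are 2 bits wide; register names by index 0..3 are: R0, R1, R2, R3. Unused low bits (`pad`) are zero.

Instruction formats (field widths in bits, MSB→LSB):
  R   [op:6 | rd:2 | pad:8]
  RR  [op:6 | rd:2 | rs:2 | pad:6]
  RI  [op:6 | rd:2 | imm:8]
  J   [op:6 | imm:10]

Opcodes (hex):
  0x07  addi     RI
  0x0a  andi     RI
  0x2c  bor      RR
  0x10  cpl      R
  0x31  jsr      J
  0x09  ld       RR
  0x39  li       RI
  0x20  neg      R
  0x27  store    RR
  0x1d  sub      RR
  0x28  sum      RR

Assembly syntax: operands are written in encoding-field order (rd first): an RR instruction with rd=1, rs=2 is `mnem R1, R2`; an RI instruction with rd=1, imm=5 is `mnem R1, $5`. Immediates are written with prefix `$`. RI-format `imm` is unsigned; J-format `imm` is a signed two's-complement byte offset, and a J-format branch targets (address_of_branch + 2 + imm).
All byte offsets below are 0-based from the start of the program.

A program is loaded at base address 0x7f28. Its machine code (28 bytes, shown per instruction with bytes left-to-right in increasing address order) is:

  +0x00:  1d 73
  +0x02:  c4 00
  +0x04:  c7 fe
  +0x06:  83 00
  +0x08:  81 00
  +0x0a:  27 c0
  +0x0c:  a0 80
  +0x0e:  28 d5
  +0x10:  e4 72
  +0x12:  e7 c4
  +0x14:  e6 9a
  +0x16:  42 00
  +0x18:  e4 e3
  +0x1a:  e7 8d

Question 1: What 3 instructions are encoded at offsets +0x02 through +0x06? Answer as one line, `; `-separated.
off 0x02: read c4 00 as big → 0xc400
  opcode bits[15:10]=0x31: jsr/J
  imm@[9:0]=0x0 ⇒ $0
off 0x04: read c7 fe as big → 0xc7fe
  opcode bits[15:10]=0x31: jsr/J
  imm@[9:0]=0x3fe (s10→-2) ⇒ $-2
off 0x06: read 83 00 as big → 0x8300
  opcode bits[15:10]=0x20: neg/R
  rd@[9:8]=0x3 ⇒ R3

jsr $0; jsr $-2; neg R3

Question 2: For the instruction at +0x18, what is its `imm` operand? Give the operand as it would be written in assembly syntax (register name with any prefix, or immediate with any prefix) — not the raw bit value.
$227

@+18  big-endian(e4 e3) = 0xe4e3
  opcode bits[15:10]=0x39: li/RI
  rd@[9:8]=0x0 ⇒ R0
  imm@[7:0]=0xe3 ⇒ $227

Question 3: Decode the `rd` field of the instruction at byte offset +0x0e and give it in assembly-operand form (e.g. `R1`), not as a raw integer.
[0e] 28 d5 → 0x28d5
  op=0x28d5>>10=0xa ⇒ andi (RI)
  rd: (w>>8)&0x3=0x0 → R0
  imm: (w>>0)&0xff=0xd5 → $213

R0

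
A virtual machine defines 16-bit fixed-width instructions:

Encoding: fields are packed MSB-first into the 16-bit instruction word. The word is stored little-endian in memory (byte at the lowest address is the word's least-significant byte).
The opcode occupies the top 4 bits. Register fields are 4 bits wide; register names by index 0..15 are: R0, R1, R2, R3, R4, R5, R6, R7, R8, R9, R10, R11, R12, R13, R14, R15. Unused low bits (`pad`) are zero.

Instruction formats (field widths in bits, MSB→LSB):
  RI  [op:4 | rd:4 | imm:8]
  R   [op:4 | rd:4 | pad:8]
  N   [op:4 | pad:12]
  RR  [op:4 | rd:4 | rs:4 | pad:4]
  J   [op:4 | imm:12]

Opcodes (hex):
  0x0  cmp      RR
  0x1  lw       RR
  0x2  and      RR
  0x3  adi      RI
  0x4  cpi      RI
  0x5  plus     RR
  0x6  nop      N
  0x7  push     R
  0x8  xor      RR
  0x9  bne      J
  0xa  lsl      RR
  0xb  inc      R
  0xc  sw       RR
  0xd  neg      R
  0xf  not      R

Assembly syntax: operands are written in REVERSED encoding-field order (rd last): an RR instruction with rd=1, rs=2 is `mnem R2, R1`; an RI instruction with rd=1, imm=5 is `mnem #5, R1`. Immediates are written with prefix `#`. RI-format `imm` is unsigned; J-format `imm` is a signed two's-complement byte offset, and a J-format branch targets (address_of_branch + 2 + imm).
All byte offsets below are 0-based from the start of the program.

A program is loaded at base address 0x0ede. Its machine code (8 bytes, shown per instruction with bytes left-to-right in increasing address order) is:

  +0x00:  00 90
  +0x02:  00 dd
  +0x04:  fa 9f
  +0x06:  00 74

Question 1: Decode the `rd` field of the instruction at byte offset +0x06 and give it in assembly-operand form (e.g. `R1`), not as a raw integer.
+0x06: 00 74 ⇒ word 0x7400 (little)
  opcode bits[15:12]=0x7: push/R
  [11:8] rd=4 = R4

R4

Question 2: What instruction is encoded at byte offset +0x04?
bne #-6

[04] fa 9f → 0x9ffa
  op=0x9ffa>>12=0x9 ⇒ bne (J)
  imm@[11:0]=0xffa (s12→-6) ⇒ #-6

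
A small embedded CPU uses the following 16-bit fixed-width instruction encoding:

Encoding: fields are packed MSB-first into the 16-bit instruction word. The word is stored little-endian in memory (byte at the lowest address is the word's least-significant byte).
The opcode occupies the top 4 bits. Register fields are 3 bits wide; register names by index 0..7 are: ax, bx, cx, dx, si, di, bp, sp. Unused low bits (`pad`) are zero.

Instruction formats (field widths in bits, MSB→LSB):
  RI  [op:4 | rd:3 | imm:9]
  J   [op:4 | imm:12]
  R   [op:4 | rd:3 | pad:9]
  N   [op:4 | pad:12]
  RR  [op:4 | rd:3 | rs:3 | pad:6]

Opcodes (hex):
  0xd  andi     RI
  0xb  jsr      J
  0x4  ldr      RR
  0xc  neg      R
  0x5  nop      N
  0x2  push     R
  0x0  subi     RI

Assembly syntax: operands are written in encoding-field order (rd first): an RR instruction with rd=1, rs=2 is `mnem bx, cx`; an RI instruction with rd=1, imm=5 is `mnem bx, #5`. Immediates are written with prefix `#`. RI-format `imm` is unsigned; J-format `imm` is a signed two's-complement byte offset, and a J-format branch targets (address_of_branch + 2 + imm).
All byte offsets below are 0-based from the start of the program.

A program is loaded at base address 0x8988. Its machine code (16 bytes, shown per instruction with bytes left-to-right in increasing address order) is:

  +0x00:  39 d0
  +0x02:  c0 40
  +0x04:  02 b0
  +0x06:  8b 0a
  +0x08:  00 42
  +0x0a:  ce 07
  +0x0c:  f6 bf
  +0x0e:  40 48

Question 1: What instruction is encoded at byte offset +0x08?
ldr bx, ax

@+08  little-endian(00 42) = 0x4200
  op=0x4200>>12=0x4 ⇒ ldr (RR)
  rd@[11:9]=0x1 ⇒ bx
  rs@[8:6]=0x0 ⇒ ax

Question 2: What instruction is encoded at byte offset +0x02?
ldr ax, dx

+0x02: c0 40 ⇒ word 0x40c0 (little)
  opcode bits[15:12]=0x4: ldr/RR
  rd@[11:9]=0x0 ⇒ ax
  rs@[8:6]=0x3 ⇒ dx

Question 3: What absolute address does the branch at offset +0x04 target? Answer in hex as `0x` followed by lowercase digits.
off 0x04: read 02 b0 as little → 0xb002
  top 4b → 0xb → jsr [J]
  imm: (w>>0)&0xfff=0x2 → #2
  target = base 0x8988 + off 0x04 + 2 + imm 2 = 0x8990

0x8990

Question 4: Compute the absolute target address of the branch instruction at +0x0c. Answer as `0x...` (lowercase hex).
0x898c

off 0x0c: read f6 bf as little → 0xbff6
  top 4b → 0xb → jsr [J]
  [11:0] imm=4086 (s12→-10) = #-10
  target = base 0x8988 + off 0x0c + 2 + imm -10 = 0x898c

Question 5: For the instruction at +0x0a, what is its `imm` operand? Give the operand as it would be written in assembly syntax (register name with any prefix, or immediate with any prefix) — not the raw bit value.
off 0x0a: read ce 07 as little → 0x07ce
  op=0x07ce>>12=0x0 ⇒ subi (RI)
  [11:9] rd=3 = dx
  [8:0] imm=462 = #462

#462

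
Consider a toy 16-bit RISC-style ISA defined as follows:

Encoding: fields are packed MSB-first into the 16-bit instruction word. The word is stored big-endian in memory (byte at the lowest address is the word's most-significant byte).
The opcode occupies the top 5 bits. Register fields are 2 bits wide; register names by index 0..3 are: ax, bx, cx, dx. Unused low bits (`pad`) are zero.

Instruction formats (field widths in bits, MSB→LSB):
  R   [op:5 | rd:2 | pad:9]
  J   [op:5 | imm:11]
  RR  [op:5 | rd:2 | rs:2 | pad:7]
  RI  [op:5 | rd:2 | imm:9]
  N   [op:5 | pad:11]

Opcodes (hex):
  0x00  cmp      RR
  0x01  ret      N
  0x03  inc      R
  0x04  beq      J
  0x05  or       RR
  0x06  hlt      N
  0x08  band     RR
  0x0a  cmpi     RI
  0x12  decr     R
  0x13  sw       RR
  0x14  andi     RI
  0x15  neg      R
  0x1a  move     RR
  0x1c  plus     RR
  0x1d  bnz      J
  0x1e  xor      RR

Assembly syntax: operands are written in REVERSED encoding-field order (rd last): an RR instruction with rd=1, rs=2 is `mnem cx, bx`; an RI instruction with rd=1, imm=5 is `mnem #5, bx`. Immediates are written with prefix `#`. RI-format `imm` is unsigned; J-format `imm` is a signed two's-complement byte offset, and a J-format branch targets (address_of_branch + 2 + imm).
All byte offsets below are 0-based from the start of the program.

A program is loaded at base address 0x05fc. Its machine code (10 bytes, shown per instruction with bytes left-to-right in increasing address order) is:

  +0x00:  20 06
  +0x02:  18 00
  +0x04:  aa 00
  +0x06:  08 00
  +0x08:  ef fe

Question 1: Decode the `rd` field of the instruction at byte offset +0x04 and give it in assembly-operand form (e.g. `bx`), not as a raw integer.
@+04  big-endian(aa 00) = 0xaa00
  opcode bits[15:11]=0x15: neg/R
  [10:9] rd=1 = bx

bx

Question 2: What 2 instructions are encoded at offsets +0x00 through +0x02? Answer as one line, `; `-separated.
+0x00: 20 06 ⇒ word 0x2006 (big)
  opcode bits[15:11]=0x4: beq/J
  [10:0] imm=6 = #6
+0x02: 18 00 ⇒ word 0x1800 (big)
  opcode bits[15:11]=0x3: inc/R
  [10:9] rd=0 = ax

beq #6; inc ax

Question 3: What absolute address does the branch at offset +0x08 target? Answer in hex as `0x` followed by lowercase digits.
0x0604

@+08  big-endian(ef fe) = 0xeffe
  op=0xeffe>>11=0x1d ⇒ bnz (J)
  imm: (w>>0)&0x7ff=0x7fe (s11→-2) → #-2
  target = base 0x05fc + off 0x08 + 2 + imm -2 = 0x0604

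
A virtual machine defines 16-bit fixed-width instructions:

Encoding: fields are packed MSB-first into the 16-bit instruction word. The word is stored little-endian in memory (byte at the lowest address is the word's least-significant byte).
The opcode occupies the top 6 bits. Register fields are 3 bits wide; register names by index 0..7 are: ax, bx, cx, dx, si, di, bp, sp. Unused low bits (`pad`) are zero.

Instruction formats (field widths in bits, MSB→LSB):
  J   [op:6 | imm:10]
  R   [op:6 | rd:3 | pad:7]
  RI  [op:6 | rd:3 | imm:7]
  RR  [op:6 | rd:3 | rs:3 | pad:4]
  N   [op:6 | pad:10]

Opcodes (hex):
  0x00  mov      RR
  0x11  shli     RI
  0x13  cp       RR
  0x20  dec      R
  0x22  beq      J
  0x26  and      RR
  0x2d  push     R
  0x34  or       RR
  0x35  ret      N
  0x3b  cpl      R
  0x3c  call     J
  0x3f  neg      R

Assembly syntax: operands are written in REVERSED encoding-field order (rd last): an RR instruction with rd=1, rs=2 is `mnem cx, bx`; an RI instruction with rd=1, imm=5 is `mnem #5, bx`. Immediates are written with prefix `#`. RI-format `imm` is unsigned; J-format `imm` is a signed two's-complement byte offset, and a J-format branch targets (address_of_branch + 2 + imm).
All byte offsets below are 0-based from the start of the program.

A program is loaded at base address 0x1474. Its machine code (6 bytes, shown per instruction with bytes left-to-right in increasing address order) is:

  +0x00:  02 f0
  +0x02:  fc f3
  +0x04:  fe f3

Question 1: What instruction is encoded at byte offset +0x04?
+0x04: fe f3 ⇒ word 0xf3fe (little)
  opcode bits[15:10]=0x3c: call/J
  imm@[9:0]=0x3fe (s10→-2) ⇒ #-2

call #-2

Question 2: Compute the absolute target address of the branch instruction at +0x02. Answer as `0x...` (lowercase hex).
+0x02: fc f3 ⇒ word 0xf3fc (little)
  top 6b → 0x3c → call [J]
  imm@[9:0]=0x3fc (s10→-4) ⇒ #-4
  target = base 0x1474 + off 0x02 + 2 + imm -4 = 0x1474

0x1474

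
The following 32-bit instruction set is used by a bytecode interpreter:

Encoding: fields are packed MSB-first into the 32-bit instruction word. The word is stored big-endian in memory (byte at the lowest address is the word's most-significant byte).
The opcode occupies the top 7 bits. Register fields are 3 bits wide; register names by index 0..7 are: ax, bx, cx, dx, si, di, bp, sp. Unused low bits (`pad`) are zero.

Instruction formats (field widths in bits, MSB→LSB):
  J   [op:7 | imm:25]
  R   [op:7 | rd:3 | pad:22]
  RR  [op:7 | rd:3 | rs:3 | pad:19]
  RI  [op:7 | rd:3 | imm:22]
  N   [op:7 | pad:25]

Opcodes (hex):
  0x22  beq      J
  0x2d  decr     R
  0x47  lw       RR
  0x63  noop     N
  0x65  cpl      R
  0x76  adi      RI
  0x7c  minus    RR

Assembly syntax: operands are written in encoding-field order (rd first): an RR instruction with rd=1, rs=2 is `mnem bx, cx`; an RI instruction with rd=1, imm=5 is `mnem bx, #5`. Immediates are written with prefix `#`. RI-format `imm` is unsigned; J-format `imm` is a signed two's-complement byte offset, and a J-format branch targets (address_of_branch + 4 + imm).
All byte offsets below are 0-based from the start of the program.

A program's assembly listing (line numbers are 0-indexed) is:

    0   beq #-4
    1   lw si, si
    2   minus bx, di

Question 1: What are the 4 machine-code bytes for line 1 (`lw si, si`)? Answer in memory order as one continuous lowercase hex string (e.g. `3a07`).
8f200000

line 1 (lw): pack op=0x47:7|rd=4:3|rs=4:3|pad=0:19 = 0x8f200000; big→ 8f 20 00 00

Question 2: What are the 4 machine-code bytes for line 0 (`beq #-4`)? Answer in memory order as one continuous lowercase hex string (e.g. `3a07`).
45fffffc

line 0 (beq): pack op=0x22:7|imm=-4:25 = 0x45fffffc; big→ 45 ff ff fc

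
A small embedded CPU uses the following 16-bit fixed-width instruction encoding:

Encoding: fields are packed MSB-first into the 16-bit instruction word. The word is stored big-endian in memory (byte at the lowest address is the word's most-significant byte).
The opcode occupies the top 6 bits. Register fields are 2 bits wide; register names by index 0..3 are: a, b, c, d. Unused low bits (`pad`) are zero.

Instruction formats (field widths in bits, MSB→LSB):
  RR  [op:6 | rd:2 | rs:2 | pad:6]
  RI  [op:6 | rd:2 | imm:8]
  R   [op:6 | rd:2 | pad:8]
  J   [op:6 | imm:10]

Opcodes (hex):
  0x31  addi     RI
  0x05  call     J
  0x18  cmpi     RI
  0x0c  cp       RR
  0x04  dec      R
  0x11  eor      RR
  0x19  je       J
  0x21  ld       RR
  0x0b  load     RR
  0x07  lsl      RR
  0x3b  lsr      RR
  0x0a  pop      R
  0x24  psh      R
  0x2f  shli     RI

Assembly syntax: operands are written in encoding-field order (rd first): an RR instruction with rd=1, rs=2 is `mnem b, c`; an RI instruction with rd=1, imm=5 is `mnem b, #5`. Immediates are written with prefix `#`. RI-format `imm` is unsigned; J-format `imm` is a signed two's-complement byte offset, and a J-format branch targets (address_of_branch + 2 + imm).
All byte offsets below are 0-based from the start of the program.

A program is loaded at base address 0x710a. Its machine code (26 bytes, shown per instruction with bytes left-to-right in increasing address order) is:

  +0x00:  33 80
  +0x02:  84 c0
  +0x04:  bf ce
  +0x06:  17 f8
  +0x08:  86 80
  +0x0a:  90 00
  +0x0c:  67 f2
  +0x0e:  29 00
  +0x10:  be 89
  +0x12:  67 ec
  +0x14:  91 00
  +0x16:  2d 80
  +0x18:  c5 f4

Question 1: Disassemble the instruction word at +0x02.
@+02  big-endian(84 c0) = 0x84c0
  op=0x84c0>>10=0x21 ⇒ ld (RR)
  rd@[9:8]=0x0 ⇒ a
  rs@[7:6]=0x3 ⇒ d

ld a, d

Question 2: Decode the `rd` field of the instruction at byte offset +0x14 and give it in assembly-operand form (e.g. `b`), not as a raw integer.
b

[14] 91 00 → 0x9100
  op=0x9100>>10=0x24 ⇒ psh (R)
  [9:8] rd=1 = b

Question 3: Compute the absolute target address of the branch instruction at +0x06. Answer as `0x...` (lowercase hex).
[06] 17 f8 → 0x17f8
  top 6b → 0x5 → call [J]
  imm: (w>>0)&0x3ff=0x3f8 (s10→-8) → #-8
  target = base 0x710a + off 0x06 + 2 + imm -8 = 0x710a

0x710a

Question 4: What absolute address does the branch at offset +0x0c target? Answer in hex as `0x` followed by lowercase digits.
0x710a

@+0c  big-endian(67 f2) = 0x67f2
  opcode bits[15:10]=0x19: je/J
  [9:0] imm=1010 (s10→-14) = #-14
  target = base 0x710a + off 0x0c + 2 + imm -14 = 0x710a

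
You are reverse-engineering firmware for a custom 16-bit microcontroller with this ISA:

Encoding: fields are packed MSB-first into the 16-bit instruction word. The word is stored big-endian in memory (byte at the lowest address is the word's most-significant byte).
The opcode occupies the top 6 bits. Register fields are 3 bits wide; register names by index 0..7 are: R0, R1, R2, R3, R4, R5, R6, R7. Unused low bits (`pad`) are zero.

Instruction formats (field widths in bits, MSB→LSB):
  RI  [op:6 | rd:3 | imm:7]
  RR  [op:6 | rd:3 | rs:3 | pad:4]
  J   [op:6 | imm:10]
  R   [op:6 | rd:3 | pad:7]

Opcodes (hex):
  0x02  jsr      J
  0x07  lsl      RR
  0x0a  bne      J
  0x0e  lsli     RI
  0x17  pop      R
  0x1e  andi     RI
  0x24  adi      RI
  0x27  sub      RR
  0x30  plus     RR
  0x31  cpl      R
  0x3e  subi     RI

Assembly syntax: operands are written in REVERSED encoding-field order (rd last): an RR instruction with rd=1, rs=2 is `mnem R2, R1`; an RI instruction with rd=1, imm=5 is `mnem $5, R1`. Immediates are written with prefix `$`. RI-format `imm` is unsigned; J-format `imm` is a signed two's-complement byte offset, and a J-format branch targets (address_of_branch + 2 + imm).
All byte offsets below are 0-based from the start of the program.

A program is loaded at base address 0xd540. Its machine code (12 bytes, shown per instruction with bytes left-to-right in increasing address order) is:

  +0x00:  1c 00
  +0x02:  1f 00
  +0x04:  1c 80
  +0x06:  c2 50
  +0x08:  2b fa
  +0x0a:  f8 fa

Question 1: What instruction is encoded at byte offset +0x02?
lsl R0, R6

@+02  big-endian(1f 00) = 0x1f00
  opcode bits[15:10]=0x7: lsl/RR
  rd: (w>>7)&0x7=0x6 → R6
  rs: (w>>4)&0x7=0x0 → R0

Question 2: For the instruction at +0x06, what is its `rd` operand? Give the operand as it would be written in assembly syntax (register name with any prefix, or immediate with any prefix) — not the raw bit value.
R4

off 0x06: read c2 50 as big → 0xc250
  op=0xc250>>10=0x30 ⇒ plus (RR)
  [9:7] rd=4 = R4
  [6:4] rs=5 = R5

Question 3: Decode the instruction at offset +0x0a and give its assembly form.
+0x0a: f8 fa ⇒ word 0xf8fa (big)
  op=0xf8fa>>10=0x3e ⇒ subi (RI)
  rd@[9:7]=0x1 ⇒ R1
  imm@[6:0]=0x7a ⇒ $122

subi $122, R1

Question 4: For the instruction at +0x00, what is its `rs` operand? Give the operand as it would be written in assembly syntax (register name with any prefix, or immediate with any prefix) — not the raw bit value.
+0x00: 1c 00 ⇒ word 0x1c00 (big)
  opcode bits[15:10]=0x7: lsl/RR
  rd: (w>>7)&0x7=0x0 → R0
  rs: (w>>4)&0x7=0x0 → R0

R0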